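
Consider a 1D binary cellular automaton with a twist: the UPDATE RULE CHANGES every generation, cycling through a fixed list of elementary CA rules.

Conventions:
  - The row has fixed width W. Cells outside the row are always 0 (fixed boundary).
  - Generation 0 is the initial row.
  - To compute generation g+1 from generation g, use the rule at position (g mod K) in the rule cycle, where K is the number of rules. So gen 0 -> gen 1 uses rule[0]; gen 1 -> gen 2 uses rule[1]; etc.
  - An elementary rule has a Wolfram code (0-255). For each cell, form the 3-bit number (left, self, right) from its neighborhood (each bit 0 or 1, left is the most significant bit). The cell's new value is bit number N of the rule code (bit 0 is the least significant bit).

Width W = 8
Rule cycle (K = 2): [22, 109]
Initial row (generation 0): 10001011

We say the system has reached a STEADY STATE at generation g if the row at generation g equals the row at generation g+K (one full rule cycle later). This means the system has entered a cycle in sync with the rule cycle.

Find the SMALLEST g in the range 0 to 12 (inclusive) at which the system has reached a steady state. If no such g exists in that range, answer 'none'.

Gen 0: 10001011
Gen 1 (rule 22): 11011000
Gen 2 (rule 109): 11111011
Gen 3 (rule 22): 00000000
Gen 4 (rule 109): 11111111
Gen 5 (rule 22): 00000000
Gen 6 (rule 109): 11111111
Gen 7 (rule 22): 00000000
Gen 8 (rule 109): 11111111
Gen 9 (rule 22): 00000000
Gen 10 (rule 109): 11111111
Gen 11 (rule 22): 00000000
Gen 12 (rule 109): 11111111
Gen 13 (rule 22): 00000000
Gen 14 (rule 109): 11111111

Answer: 3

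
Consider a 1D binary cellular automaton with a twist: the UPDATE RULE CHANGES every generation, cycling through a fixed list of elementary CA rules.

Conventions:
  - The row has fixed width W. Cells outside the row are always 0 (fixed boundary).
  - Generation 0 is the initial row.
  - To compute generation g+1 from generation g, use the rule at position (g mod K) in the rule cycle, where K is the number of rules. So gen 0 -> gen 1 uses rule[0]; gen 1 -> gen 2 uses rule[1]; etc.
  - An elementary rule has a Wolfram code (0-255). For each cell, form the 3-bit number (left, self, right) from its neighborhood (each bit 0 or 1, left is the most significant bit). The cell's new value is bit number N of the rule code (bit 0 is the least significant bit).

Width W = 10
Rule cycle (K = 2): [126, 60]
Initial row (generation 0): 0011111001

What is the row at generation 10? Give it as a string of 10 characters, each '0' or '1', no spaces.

Gen 0: 0011111001
Gen 1 (rule 126): 0110001111
Gen 2 (rule 60): 0101001000
Gen 3 (rule 126): 1111111100
Gen 4 (rule 60): 1000000010
Gen 5 (rule 126): 1100000111
Gen 6 (rule 60): 1010000100
Gen 7 (rule 126): 1111001110
Gen 8 (rule 60): 1000101001
Gen 9 (rule 126): 1101111111
Gen 10 (rule 60): 1011000000

Answer: 1011000000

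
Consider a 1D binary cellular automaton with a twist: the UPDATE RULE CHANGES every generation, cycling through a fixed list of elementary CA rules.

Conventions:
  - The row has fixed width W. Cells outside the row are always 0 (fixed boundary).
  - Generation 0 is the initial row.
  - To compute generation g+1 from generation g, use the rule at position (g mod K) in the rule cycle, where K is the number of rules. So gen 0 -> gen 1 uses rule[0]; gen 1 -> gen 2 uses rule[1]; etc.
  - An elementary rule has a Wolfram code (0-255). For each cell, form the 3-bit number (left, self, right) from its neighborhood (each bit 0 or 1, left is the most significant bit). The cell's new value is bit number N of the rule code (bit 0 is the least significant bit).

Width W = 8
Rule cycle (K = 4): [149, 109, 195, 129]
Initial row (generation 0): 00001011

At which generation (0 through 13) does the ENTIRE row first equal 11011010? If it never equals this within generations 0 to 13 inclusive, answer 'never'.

Answer: never

Derivation:
Gen 0: 00001011
Gen 1 (rule 149): 11101000
Gen 2 (rule 109): 10111011
Gen 3 (rule 195): 00011001
Gen 4 (rule 129): 11000000
Gen 5 (rule 149): 00111111
Gen 6 (rule 109): 10100001
Gen 7 (rule 195): 00001110
Gen 8 (rule 129): 11100100
Gen 9 (rule 149): 01010111
Gen 10 (rule 109): 01111101
Gen 11 (rule 195): 10111100
Gen 12 (rule 129): 00011001
Gen 13 (rule 149): 11000101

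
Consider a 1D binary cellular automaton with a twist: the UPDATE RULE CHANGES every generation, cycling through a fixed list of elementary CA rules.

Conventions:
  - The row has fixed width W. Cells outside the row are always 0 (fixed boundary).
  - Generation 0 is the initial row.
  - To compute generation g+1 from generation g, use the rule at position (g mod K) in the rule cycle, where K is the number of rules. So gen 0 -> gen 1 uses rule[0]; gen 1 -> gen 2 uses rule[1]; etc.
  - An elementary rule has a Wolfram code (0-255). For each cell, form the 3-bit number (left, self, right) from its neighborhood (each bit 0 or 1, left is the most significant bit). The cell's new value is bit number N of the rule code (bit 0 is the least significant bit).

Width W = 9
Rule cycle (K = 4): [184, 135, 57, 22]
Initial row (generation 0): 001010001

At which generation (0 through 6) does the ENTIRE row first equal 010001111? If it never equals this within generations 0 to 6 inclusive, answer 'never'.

Answer: never

Derivation:
Gen 0: 001010001
Gen 1 (rule 184): 000101000
Gen 2 (rule 135): 111101011
Gen 3 (rule 57): 100010110
Gen 4 (rule 22): 110110001
Gen 5 (rule 184): 101101000
Gen 6 (rule 135): 100001011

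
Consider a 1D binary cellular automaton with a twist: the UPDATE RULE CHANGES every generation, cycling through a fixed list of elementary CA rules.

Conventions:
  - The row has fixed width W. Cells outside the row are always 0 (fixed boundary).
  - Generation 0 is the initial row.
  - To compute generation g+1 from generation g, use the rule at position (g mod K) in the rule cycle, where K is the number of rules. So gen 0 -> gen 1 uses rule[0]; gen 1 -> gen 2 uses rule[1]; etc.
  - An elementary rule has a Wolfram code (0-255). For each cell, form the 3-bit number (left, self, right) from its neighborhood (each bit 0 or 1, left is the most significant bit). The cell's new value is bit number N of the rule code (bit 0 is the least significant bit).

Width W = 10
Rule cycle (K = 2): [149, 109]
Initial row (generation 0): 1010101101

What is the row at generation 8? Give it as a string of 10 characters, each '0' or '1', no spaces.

Gen 0: 1010101101
Gen 1 (rule 149): 1010100001
Gen 2 (rule 109): 1111101101
Gen 3 (rule 149): 0111000001
Gen 4 (rule 109): 0101011101
Gen 5 (rule 149): 0101001001
Gen 6 (rule 109): 0111001001
Gen 7 (rule 149): 0010101101
Gen 8 (rule 109): 1011111111

Answer: 1011111111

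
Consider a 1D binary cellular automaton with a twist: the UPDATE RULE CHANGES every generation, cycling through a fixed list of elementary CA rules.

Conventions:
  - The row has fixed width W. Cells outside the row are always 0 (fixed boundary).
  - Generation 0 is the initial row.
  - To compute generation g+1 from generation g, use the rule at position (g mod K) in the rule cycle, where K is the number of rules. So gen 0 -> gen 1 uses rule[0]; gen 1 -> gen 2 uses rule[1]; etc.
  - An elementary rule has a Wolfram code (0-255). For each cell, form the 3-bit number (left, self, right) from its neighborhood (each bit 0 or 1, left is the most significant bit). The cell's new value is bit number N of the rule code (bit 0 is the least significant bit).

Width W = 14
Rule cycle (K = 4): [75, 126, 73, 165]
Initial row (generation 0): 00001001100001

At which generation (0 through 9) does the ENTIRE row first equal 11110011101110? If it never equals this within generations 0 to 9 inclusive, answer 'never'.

Gen 0: 00001001100001
Gen 1 (rule 75): 11110011101110
Gen 2 (rule 126): 10011110111011
Gen 3 (rule 73): 00010010101011
Gen 4 (rule 165): 11010011111100
Gen 5 (rule 75): 11000110000101
Gen 6 (rule 126): 11101111001111
Gen 7 (rule 73): 10101001001001
Gen 8 (rule 165): 11111001001001
Gen 9 (rule 75): 10001010010010

Answer: 1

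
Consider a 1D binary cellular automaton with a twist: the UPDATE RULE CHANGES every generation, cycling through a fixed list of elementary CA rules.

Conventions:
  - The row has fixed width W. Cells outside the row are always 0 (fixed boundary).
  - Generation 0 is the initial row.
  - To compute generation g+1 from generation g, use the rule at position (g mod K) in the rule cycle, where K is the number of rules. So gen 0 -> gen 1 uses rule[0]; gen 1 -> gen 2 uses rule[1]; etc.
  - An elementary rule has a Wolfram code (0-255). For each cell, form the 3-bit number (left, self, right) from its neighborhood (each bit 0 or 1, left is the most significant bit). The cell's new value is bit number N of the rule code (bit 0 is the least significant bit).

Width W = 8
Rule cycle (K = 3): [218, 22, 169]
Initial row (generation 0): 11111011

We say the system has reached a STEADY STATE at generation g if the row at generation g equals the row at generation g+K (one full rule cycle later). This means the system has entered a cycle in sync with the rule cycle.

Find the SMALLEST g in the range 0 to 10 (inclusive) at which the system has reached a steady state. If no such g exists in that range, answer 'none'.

Gen 0: 11111011
Gen 1 (rule 218): 11111011
Gen 2 (rule 22): 00000000
Gen 3 (rule 169): 11111111
Gen 4 (rule 218): 11111111
Gen 5 (rule 22): 00000000
Gen 6 (rule 169): 11111111
Gen 7 (rule 218): 11111111
Gen 8 (rule 22): 00000000
Gen 9 (rule 169): 11111111
Gen 10 (rule 218): 11111111
Gen 11 (rule 22): 00000000
Gen 12 (rule 169): 11111111
Gen 13 (rule 218): 11111111

Answer: 2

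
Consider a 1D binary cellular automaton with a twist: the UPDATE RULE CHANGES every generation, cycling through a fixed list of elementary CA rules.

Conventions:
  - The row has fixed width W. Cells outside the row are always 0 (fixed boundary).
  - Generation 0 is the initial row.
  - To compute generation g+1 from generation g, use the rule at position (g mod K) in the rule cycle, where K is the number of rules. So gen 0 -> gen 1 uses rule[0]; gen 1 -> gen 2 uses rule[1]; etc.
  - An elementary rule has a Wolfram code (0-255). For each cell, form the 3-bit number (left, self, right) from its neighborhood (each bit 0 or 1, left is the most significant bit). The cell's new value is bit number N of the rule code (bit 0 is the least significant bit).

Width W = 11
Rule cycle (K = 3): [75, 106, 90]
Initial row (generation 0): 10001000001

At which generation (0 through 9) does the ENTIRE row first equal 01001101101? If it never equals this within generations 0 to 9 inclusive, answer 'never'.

Gen 0: 10001000001
Gen 1 (rule 75): 00110011110
Gen 2 (rule 106): 01110110010
Gen 3 (rule 90): 11010111101
Gen 4 (rule 75): 11000100100
Gen 5 (rule 106): 11001001000
Gen 6 (rule 90): 11110110100
Gen 7 (rule 75): 10010110001
Gen 8 (rule 106): 00101110010
Gen 9 (rule 90): 01001011101

Answer: never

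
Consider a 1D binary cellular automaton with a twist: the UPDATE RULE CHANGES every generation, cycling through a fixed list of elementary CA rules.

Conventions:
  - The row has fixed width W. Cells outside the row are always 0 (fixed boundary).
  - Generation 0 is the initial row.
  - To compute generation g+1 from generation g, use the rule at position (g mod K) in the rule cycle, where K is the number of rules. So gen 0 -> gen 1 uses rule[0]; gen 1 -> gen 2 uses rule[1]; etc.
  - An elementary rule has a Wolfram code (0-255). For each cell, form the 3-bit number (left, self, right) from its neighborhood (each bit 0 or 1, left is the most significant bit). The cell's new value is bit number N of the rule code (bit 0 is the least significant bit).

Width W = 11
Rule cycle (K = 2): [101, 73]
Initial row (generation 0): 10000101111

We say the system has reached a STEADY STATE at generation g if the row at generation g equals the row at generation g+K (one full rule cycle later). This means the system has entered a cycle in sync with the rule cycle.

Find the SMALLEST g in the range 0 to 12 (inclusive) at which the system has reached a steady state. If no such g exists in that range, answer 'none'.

Answer: none

Derivation:
Gen 0: 10000101111
Gen 1 (rule 101): 10110110001
Gen 2 (rule 73): 00110110100
Gen 3 (rule 101): 10011011101
Gen 4 (rule 73): 00011010100
Gen 5 (rule 101): 11001111101
Gen 6 (rule 73): 11001000100
Gen 7 (rule 101): 01001010101
Gen 8 (rule 73): 00000000000
Gen 9 (rule 101): 11111111111
Gen 10 (rule 73): 10000000001
Gen 11 (rule 101): 10111111101
Gen 12 (rule 73): 00100000100
Gen 13 (rule 101): 10101110101
Gen 14 (rule 73): 00001010000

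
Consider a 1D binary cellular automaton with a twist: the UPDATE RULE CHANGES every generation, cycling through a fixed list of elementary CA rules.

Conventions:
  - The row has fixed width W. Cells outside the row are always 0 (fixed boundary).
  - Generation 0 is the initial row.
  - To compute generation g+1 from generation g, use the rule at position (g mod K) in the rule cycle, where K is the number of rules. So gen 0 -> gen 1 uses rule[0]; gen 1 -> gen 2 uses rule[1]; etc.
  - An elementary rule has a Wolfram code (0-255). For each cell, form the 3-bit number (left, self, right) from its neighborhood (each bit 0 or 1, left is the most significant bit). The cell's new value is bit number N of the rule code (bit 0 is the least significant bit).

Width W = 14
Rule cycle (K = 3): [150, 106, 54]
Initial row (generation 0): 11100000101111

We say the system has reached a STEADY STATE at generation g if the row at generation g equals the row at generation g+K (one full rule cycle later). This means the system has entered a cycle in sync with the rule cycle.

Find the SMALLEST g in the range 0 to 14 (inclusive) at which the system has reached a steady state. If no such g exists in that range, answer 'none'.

Answer: none

Derivation:
Gen 0: 11100000101111
Gen 1 (rule 150): 01010001100110
Gen 2 (rule 106): 10100011101110
Gen 3 (rule 54): 11110100010001
Gen 4 (rule 150): 01100110111011
Gen 5 (rule 106): 11101111101111
Gen 6 (rule 54): 00010000010000
Gen 7 (rule 150): 00111000111000
Gen 8 (rule 106): 01101001101000
Gen 9 (rule 54): 10011110011100
Gen 10 (rule 150): 11101101101010
Gen 11 (rule 106): 10111111110100
Gen 12 (rule 54): 11000000001110
Gen 13 (rule 150): 00100000010101
Gen 14 (rule 106): 01000000101010
Gen 15 (rule 54): 11100001111111
Gen 16 (rule 150): 01010010111110
Gen 17 (rule 106): 10100101100010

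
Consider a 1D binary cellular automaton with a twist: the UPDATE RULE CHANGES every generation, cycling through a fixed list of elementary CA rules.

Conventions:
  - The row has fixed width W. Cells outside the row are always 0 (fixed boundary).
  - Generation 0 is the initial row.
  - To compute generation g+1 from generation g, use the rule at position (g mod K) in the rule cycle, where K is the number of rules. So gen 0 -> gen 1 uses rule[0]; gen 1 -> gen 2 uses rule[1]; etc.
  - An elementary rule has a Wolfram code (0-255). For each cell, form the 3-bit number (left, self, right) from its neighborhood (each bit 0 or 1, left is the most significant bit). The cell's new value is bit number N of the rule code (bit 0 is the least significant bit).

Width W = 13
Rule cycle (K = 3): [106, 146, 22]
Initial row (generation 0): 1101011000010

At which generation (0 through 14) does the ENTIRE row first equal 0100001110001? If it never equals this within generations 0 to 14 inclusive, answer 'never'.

Gen 0: 1101011000010
Gen 1 (rule 106): 1110111000100
Gen 2 (rule 146): 0100010101010
Gen 3 (rule 22): 1110110101011
Gen 4 (rule 106): 1011111010111
Gen 5 (rule 146): 0001110000010
Gen 6 (rule 22): 0010001000111
Gen 7 (rule 106): 0100010001101
Gen 8 (rule 146): 1010101010000
Gen 9 (rule 22): 1010101011000
Gen 10 (rule 106): 0101010111000
Gen 11 (rule 146): 1000000010100
Gen 12 (rule 22): 1100000110110
Gen 13 (rule 106): 1100001111110
Gen 14 (rule 146): 0010010111101

Answer: never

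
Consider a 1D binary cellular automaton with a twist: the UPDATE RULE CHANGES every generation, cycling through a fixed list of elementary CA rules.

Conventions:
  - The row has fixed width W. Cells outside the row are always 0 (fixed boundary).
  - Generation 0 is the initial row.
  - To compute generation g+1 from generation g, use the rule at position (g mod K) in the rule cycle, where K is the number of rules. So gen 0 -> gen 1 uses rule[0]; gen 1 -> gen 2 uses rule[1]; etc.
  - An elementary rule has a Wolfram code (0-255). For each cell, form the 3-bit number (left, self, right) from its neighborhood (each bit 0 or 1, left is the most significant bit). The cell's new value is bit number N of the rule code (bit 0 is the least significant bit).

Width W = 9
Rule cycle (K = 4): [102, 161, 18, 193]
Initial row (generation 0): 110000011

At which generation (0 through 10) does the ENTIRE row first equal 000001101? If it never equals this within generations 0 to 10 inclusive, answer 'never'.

Gen 0: 110000011
Gen 1 (rule 102): 010000101
Gen 2 (rule 161): 000110010
Gen 3 (rule 18): 001001101
Gen 4 (rule 193): 100000100
Gen 5 (rule 102): 100001100
Gen 6 (rule 161): 001100001
Gen 7 (rule 18): 010010010
Gen 8 (rule 193): 000000000
Gen 9 (rule 102): 000000000
Gen 10 (rule 161): 111111111

Answer: never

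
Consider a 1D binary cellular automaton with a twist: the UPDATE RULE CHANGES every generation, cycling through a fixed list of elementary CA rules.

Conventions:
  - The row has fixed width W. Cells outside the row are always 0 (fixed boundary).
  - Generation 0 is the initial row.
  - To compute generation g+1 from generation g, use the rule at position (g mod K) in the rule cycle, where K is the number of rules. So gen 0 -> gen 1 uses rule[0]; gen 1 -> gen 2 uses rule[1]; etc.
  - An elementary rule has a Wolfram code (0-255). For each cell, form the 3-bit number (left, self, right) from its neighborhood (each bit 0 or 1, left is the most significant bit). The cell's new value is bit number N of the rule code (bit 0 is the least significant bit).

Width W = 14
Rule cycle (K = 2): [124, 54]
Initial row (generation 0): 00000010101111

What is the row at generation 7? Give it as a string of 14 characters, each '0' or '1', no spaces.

Answer: 00011011010001

Derivation:
Gen 0: 00000010101111
Gen 1 (rule 124): 00000011111001
Gen 2 (rule 54): 00000100000111
Gen 3 (rule 124): 00000110000101
Gen 4 (rule 54): 00001001001111
Gen 5 (rule 124): 00001101101001
Gen 6 (rule 54): 00010010011111
Gen 7 (rule 124): 00011011010001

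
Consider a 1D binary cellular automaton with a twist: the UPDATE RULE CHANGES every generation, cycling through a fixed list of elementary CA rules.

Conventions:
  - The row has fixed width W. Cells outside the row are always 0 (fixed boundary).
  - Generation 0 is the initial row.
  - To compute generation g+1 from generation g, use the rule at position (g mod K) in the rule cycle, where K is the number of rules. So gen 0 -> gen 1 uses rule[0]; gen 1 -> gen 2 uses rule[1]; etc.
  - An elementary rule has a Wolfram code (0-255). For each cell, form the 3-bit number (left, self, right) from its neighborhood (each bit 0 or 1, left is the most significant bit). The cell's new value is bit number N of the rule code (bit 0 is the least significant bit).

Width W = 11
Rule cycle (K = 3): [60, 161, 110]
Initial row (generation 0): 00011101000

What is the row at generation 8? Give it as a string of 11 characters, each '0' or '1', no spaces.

Gen 0: 00011101000
Gen 1 (rule 60): 00010011100
Gen 2 (rule 161): 11000001001
Gen 3 (rule 110): 11000011011
Gen 4 (rule 60): 10100010110
Gen 5 (rule 161): 01001001000
Gen 6 (rule 110): 11011011000
Gen 7 (rule 60): 10110110100
Gen 8 (rule 161): 01001001001

Answer: 01001001001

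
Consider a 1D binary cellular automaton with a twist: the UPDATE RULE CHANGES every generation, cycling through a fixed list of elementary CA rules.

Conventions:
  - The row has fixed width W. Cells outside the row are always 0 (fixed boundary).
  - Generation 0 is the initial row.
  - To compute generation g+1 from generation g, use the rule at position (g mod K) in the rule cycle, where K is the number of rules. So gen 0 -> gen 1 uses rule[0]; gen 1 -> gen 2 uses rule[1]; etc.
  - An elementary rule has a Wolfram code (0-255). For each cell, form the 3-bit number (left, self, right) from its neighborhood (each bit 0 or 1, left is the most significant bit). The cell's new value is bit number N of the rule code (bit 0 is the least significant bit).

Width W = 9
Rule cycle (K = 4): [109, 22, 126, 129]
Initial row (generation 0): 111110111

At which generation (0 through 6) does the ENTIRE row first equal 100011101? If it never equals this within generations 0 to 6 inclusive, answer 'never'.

Gen 0: 111110111
Gen 1 (rule 109): 100011101
Gen 2 (rule 22): 110100001
Gen 3 (rule 126): 111110011
Gen 4 (rule 129): 011100000
Gen 5 (rule 109): 010101111
Gen 6 (rule 22): 110100000

Answer: 1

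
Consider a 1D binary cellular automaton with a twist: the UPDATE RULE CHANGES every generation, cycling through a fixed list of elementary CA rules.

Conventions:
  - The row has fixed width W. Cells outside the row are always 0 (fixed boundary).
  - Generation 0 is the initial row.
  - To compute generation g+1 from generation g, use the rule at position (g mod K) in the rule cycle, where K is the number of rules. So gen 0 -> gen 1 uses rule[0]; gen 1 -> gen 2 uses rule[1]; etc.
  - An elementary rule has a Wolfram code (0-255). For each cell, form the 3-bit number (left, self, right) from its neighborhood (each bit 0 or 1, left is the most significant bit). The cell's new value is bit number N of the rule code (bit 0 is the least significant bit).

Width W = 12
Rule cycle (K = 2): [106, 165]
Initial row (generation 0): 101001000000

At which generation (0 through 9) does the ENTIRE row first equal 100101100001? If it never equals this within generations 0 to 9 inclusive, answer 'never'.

Gen 0: 101001000000
Gen 1 (rule 106): 010010000000
Gen 2 (rule 165): 010010111111
Gen 3 (rule 106): 100101100001
Gen 4 (rule 165): 100110001101
Gen 5 (rule 106): 001110011110
Gen 6 (rule 165): 100100001100
Gen 7 (rule 106): 001000011100
Gen 8 (rule 165): 101011001001
Gen 9 (rule 106): 010111010010

Answer: 3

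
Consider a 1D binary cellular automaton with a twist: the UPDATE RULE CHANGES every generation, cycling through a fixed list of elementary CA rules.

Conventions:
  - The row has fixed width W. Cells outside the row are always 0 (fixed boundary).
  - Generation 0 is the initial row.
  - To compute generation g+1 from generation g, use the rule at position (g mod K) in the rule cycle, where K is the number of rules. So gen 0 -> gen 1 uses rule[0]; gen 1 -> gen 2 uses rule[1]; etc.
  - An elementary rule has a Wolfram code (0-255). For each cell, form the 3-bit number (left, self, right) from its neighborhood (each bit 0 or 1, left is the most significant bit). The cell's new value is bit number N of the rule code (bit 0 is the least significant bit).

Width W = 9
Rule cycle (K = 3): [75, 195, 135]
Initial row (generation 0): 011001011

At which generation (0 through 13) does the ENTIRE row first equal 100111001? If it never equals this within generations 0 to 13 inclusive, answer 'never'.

Answer: never

Derivation:
Gen 0: 011001011
Gen 1 (rule 75): 111010011
Gen 2 (rule 195): 011000101
Gen 3 (rule 135): 100011101
Gen 4 (rule 75): 001110100
Gen 5 (rule 195): 110110001
Gen 6 (rule 135): 000000111
Gen 7 (rule 75): 111111101
Gen 8 (rule 195): 011111100
Gen 9 (rule 135): 101111001
Gen 10 (rule 75): 001001010
Gen 11 (rule 195): 110010000
Gen 12 (rule 135): 000110111
Gen 13 (rule 75): 111110101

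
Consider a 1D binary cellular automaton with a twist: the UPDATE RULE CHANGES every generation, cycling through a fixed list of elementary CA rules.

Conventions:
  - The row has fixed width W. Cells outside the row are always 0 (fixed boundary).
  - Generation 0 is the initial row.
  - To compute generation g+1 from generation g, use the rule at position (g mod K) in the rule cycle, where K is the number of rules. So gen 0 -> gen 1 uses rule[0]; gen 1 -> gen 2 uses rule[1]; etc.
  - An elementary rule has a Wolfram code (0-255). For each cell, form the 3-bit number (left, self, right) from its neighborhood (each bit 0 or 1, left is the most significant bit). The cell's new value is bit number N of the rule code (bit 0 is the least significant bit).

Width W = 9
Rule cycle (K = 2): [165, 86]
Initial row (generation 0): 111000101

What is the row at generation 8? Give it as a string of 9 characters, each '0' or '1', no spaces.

Answer: 010001111

Derivation:
Gen 0: 111000101
Gen 1 (rule 165): 010010111
Gen 2 (rule 86): 111110001
Gen 3 (rule 165): 011100101
Gen 4 (rule 86): 100111101
Gen 5 (rule 165): 100011011
Gen 6 (rule 86): 110101001
Gen 7 (rule 165): 001111001
Gen 8 (rule 86): 010001111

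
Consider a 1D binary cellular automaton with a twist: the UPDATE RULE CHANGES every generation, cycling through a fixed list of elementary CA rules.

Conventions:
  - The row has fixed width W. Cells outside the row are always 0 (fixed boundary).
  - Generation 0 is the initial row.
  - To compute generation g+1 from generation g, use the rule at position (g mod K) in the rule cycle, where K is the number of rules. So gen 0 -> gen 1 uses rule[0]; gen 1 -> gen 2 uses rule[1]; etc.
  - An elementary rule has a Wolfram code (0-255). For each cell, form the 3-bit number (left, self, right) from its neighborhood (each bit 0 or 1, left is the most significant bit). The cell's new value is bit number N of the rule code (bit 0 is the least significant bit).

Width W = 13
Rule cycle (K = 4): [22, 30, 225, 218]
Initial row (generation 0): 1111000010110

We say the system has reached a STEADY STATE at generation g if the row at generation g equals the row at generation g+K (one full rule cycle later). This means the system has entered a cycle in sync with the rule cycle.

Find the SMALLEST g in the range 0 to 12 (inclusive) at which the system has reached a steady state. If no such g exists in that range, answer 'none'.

Answer: 12

Derivation:
Gen 0: 1111000010110
Gen 1 (rule 22): 0000100110001
Gen 2 (rule 30): 0001111101011
Gen 3 (rule 225): 1100111110101
Gen 4 (rule 218): 1111111110000
Gen 5 (rule 22): 0000000001000
Gen 6 (rule 30): 0000000011100
Gen 7 (rule 225): 1111111001101
Gen 8 (rule 218): 1111111111100
Gen 9 (rule 22): 0000000000010
Gen 10 (rule 30): 0000000000111
Gen 11 (rule 225): 1111111110011
Gen 12 (rule 218): 1111111111111
Gen 13 (rule 22): 0000000000000
Gen 14 (rule 30): 0000000000000
Gen 15 (rule 225): 1111111111111
Gen 16 (rule 218): 1111111111111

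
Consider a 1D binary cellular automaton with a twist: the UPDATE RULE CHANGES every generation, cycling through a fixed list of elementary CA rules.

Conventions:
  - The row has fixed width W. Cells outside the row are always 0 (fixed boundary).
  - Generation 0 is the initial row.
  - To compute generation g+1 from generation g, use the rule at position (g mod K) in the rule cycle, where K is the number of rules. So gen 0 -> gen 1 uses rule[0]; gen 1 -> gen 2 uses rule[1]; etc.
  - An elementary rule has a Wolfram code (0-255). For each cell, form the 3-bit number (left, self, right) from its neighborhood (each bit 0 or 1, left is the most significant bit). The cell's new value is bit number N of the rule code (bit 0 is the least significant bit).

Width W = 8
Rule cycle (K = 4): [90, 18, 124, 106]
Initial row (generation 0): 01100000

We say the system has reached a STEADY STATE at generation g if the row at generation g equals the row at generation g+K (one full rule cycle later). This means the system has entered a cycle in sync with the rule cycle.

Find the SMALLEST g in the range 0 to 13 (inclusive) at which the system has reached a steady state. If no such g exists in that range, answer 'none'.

Gen 0: 01100000
Gen 1 (rule 90): 11110000
Gen 2 (rule 18): 00001000
Gen 3 (rule 124): 00001100
Gen 4 (rule 106): 00011100
Gen 5 (rule 90): 00110110
Gen 6 (rule 18): 01000001
Gen 7 (rule 124): 01100001
Gen 8 (rule 106): 11100010
Gen 9 (rule 90): 10110101
Gen 10 (rule 18): 00000000
Gen 11 (rule 124): 00000000
Gen 12 (rule 106): 00000000
Gen 13 (rule 90): 00000000
Gen 14 (rule 18): 00000000
Gen 15 (rule 124): 00000000
Gen 16 (rule 106): 00000000
Gen 17 (rule 90): 00000000

Answer: 10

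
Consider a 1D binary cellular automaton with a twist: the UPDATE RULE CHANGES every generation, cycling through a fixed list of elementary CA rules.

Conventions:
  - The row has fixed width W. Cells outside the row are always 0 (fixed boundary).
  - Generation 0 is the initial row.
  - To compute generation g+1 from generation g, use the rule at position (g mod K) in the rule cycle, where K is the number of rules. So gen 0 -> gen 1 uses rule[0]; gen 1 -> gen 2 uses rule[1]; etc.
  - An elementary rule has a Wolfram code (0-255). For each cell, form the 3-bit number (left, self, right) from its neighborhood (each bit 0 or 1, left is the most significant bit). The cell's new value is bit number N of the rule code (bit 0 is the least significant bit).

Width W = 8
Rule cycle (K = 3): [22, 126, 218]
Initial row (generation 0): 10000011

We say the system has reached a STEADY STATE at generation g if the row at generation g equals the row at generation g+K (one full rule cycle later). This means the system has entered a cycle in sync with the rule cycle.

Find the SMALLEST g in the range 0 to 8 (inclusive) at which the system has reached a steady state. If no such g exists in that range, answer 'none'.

Gen 0: 10000011
Gen 1 (rule 22): 11000100
Gen 2 (rule 126): 11101110
Gen 3 (rule 218): 11101111
Gen 4 (rule 22): 00000000
Gen 5 (rule 126): 00000000
Gen 6 (rule 218): 00000000
Gen 7 (rule 22): 00000000
Gen 8 (rule 126): 00000000
Gen 9 (rule 218): 00000000
Gen 10 (rule 22): 00000000
Gen 11 (rule 126): 00000000

Answer: 4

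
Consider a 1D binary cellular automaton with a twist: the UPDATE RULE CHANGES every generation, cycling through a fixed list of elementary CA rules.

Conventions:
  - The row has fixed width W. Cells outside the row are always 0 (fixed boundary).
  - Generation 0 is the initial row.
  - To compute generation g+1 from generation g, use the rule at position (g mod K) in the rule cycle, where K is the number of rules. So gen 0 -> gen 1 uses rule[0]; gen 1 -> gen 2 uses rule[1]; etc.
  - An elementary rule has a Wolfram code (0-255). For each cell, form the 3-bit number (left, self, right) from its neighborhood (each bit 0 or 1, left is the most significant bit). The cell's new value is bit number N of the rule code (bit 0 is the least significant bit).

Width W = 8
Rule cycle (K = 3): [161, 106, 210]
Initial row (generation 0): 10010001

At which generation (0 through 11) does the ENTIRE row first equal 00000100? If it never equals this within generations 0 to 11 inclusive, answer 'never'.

Gen 0: 10010001
Gen 1 (rule 161): 00000100
Gen 2 (rule 106): 00001000
Gen 3 (rule 210): 00010100
Gen 4 (rule 161): 11001001
Gen 5 (rule 106): 11010010
Gen 6 (rule 210): 01001101
Gen 7 (rule 161): 00000010
Gen 8 (rule 106): 00000100
Gen 9 (rule 210): 00001010
Gen 10 (rule 161): 11100100
Gen 11 (rule 106): 10101000

Answer: 1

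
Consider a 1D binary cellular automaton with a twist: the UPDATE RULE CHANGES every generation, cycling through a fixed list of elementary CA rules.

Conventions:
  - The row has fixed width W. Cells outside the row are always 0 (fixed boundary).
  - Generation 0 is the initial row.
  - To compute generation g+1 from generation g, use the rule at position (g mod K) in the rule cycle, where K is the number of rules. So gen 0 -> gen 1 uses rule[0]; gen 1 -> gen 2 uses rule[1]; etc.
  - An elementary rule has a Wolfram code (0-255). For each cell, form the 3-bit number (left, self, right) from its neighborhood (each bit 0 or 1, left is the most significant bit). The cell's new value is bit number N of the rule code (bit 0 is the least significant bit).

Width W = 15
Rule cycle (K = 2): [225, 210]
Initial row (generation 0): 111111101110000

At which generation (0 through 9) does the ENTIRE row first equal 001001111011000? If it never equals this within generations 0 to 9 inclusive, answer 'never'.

Gen 0: 111111101110000
Gen 1 (rule 225): 011111110110111
Gen 2 (rule 210): 101111110010011
Gen 3 (rule 225): 010111110000001
Gen 4 (rule 210): 100011111000010
Gen 5 (rule 225): 001001111011000
Gen 6 (rule 210): 010110111001100
Gen 7 (rule 225): 001011011000101
Gen 8 (rule 210): 010001001101000
Gen 9 (rule 225): 000100000110011

Answer: 5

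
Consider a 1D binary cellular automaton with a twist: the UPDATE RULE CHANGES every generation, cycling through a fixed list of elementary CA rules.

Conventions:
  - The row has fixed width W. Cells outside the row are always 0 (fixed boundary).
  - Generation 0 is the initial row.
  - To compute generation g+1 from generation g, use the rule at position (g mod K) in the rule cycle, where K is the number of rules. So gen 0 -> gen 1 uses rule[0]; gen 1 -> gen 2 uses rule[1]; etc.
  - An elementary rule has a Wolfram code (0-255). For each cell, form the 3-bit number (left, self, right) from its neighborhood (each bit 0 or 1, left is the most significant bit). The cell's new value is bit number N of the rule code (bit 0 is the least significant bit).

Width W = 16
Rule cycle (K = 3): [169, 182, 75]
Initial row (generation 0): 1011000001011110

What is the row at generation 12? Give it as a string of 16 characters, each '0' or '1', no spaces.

Answer: 1100000001000001

Derivation:
Gen 0: 1011000001011110
Gen 1 (rule 169): 0110011100111100
Gen 2 (rule 182): 1001101011011010
Gen 3 (rule 75): 0011100011011000
Gen 4 (rule 169): 1011001010110011
Gen 5 (rule 182): 1100111111001100
Gen 6 (rule 75): 1101100001011101
Gen 7 (rule 169): 1011001100111010
Gen 8 (rule 182): 1100110011010111
Gen 9 (rule 75): 1101110111000101
Gen 10 (rule 169): 1011101110010010
Gen 11 (rule 182): 1101010101111111
Gen 12 (rule 75): 1100000001000001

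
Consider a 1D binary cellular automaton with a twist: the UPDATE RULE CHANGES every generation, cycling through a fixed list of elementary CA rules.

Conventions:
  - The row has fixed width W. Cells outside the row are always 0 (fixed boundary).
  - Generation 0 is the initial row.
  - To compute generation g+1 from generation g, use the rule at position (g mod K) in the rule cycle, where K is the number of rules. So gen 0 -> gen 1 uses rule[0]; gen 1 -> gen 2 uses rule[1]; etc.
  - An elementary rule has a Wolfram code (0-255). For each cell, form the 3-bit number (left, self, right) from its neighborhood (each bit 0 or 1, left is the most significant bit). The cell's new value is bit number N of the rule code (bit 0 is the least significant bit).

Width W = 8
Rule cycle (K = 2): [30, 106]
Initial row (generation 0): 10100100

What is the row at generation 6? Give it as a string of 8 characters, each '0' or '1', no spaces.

Gen 0: 10100100
Gen 1 (rule 30): 10111110
Gen 2 (rule 106): 01100010
Gen 3 (rule 30): 11010111
Gen 4 (rule 106): 11101101
Gen 5 (rule 30): 10001001
Gen 6 (rule 106): 00010010

Answer: 00010010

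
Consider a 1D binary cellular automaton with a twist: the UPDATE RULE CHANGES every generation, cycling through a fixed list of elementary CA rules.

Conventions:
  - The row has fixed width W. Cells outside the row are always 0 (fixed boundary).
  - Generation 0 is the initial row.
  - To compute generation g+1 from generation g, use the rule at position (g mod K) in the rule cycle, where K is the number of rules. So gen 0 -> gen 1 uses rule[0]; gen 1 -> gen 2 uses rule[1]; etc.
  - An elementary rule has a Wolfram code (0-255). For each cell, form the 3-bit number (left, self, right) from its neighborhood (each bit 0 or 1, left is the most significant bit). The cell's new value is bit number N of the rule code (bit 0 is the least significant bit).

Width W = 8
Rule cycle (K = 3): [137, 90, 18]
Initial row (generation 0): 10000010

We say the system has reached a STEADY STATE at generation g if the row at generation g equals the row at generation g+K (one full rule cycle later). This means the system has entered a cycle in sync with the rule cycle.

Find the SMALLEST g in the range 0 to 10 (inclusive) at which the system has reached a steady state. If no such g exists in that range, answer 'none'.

Answer: 0

Derivation:
Gen 0: 10000010
Gen 1 (rule 137): 00111000
Gen 2 (rule 90): 01101100
Gen 3 (rule 18): 10000010
Gen 4 (rule 137): 00111000
Gen 5 (rule 90): 01101100
Gen 6 (rule 18): 10000010
Gen 7 (rule 137): 00111000
Gen 8 (rule 90): 01101100
Gen 9 (rule 18): 10000010
Gen 10 (rule 137): 00111000
Gen 11 (rule 90): 01101100
Gen 12 (rule 18): 10000010
Gen 13 (rule 137): 00111000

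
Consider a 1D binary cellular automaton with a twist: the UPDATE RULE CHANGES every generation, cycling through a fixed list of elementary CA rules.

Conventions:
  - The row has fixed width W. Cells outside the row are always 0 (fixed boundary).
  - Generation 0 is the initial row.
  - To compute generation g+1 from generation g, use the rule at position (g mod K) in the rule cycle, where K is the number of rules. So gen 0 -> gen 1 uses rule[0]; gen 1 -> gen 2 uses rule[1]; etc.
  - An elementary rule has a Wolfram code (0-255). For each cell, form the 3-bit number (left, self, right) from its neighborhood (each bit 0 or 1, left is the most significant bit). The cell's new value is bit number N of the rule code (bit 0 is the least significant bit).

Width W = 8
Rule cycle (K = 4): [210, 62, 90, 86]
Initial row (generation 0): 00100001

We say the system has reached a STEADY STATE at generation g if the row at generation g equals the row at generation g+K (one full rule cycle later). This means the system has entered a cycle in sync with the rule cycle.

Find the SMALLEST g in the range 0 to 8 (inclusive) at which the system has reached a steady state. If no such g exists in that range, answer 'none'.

Answer: 6

Derivation:
Gen 0: 00100001
Gen 1 (rule 210): 01010010
Gen 2 (rule 62): 11111111
Gen 3 (rule 90): 10000001
Gen 4 (rule 86): 11000011
Gen 5 (rule 210): 01100101
Gen 6 (rule 62): 11011111
Gen 7 (rule 90): 11010001
Gen 8 (rule 86): 01011011
Gen 9 (rule 210): 10001001
Gen 10 (rule 62): 11011111
Gen 11 (rule 90): 11010001
Gen 12 (rule 86): 01011011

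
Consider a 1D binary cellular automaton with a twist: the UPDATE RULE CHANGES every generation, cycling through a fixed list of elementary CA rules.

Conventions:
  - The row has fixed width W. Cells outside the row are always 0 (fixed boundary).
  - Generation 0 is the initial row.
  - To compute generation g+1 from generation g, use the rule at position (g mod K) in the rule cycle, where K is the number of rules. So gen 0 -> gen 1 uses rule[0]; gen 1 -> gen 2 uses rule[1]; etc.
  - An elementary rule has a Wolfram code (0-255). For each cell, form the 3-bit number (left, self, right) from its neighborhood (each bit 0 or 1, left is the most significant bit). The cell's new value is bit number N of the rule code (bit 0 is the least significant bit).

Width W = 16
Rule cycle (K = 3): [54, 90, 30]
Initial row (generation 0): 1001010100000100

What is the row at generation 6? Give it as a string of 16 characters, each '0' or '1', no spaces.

Gen 0: 1001010100000100
Gen 1 (rule 54): 1111111110001110
Gen 2 (rule 90): 1000000011011011
Gen 3 (rule 30): 1100000110010010
Gen 4 (rule 54): 0010001001111111
Gen 5 (rule 90): 0101010111000001
Gen 6 (rule 30): 1101010100100011

Answer: 1101010100100011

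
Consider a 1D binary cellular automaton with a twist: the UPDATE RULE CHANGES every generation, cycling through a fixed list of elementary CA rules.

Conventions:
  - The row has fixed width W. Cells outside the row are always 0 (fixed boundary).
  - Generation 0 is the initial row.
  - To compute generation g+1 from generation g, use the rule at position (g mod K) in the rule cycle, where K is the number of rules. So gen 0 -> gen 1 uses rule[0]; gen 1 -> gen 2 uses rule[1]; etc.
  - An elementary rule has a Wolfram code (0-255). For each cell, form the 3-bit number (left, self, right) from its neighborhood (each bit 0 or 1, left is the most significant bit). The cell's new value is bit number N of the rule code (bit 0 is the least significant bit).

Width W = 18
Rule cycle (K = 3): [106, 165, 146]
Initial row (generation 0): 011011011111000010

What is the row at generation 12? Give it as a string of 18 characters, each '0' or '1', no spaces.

Gen 0: 011011011111000010
Gen 1 (rule 106): 111111110001000100
Gen 2 (rule 165): 011111100101010101
Gen 3 (rule 146): 101111011000000000
Gen 4 (rule 106): 011001111000000000
Gen 5 (rule 165): 000000110011111111
Gen 6 (rule 146): 000001001101111110
Gen 7 (rule 106): 000010011111000010
Gen 8 (rule 165): 111010001110011010
Gen 9 (rule 146): 010001010101100001
Gen 10 (rule 106): 100010101011100010
Gen 11 (rule 165): 101011111101001010
Gen 12 (rule 146): 000001111000110001

Answer: 000001111000110001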